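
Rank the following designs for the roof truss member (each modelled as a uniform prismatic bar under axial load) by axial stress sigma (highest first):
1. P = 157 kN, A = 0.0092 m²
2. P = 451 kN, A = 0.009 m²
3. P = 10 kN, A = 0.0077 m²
Model: a uniform prismatic bar under axial load, so sigma = P / A (SI units).
  Case 1: sigma = 157000 / 0.0092 = 1.707 × 10⁷ Pa = 17.07 MPa
  Case 2: sigma = 451000 / 0.009 = 5.011 × 10⁷ Pa = 50.11 MPa
  Case 3: sigma = 10000 / 0.0077 = 1.299 × 10⁶ Pa = 1.299 MPa
Ordering: 50.11 MPa (case 2) > 17.07 MPa (case 1) > 1.299 MPa (case 3)
Final answer: 2, 1, 3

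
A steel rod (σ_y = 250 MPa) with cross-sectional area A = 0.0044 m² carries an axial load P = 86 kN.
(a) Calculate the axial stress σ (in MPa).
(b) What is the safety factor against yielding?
(a) Axial stress σ = P/A. Convert P = 86 kN = 86000 N.
  σ = 86000 / 0.0044 = 1.955 × 10⁷ Pa = 19.55 MPa
(b) Safety factor SF = σ_y/σ = 250 / 19.55 = 12.79
Final answer: (a) σ = 19.55 MPa, (b) SF = 12.79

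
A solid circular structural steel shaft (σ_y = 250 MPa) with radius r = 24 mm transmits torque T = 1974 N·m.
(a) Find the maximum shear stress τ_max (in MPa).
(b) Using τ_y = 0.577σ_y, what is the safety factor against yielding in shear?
(a) For a solid circular shaft, τ_max = T·r/J with J = π·r^4/2, i.e. τ_max = 2·T / (π·r^3). Convert r = 24 mm = 0.024 m.
  τ_max = (2 × 1974) / (π × 0.024^3) = 9.091 × 10⁷ Pa = 90.91 MPa
(b) τ_y = 0.577 × 250 = 144.25 MPa
  SF = τ_y/τ_max = 144.25 / 90.91 = 1.587
Final answer: (a) τ_max = 90.91 MPa, (b) SF = 1.587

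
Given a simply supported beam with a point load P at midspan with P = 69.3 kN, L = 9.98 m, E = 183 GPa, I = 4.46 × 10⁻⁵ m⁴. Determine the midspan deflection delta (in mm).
Model: a simply supported beam with a point load P at midspan, so delta = (P·L^3) / (48·E·I).
Convert to SI units:
  P = 69.3 kN = 69300 N
  E = 183 GPa = 1.83 × 10¹¹ Pa
Substitute:
  delta = (69300 × 9.98^3) / (48 × (1.83 × 10¹¹) × (4.46 × 10⁻⁵))
  delta = 0.1758 m
Convert: delta = 0.1758 m = 175.8 mm
Final answer: delta = 175.8 mm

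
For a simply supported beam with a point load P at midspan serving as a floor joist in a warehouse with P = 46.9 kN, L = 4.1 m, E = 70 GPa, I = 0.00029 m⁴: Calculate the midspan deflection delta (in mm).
Model: a simply supported beam with a point load P at midspan, so delta = (P·L^3) / (48·E·I).
Convert to SI units:
  P = 46.9 kN = 46900 N
  E = 70 GPa = 7 × 10¹⁰ Pa
Substitute:
  delta = (46900 × 4.1^3) / (48 × (7 × 10¹⁰) × 0.00029)
  delta = 0.003317 m
Convert: delta = 0.003317 m = 3.317 mm
Final answer: delta = 3.317 mm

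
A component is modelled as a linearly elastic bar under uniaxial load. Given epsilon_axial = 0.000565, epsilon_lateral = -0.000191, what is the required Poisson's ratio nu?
Model: a linearly elastic bar under uniaxial load, so epsilon_lateral = -nu·epsilon_axial.
Solve for nu: nu = -epsilon_lateral / epsilon_axial.
Substitute:
  nu = -(-0.000191) / 0.000565
  nu = 0.3381
Final answer: nu = 0.3381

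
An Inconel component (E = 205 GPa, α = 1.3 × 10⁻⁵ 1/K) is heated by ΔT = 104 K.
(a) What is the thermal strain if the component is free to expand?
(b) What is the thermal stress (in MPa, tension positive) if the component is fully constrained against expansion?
(a) Free thermal strain ε_th = α·ΔT = (1.3 × 10⁻⁵) × 104 = 0.001352
(b) Fully constrained, the expansion is suppressed, so σ = -E·α·ΔT. Convert E = 205 GPa = 2.05 × 10¹¹ Pa.
  σ = -(2.05 × 10¹¹) × (1.3 × 10⁻⁵) × 104 = -2.772 × 10⁸ Pa = -277.2 MPa (compressive)
Final answer: (a) ε_th = 0.001352, (b) σ = -277.2 MPa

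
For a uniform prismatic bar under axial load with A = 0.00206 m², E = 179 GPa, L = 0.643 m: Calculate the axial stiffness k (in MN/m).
Model: a uniform prismatic bar under axial load, so k = (A·E) / L.
Convert to SI units:
  E = 179 GPa = 1.79 × 10¹¹ Pa
Substitute:
  k = (0.00206 × (1.79 × 10¹¹)) / 0.643
  k = 5.735 × 10⁸ N/m
Convert: k = 5.735 × 10⁸ N/m = 573.5 MN/m
Final answer: k = 573.5 MN/m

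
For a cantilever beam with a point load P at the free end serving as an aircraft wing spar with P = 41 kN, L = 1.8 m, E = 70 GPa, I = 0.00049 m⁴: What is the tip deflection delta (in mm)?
Model: a cantilever beam with a point load P at the free end, so delta = (P·L^3) / (3·E·I).
Convert to SI units:
  P = 41 kN = 41000 N
  E = 70 GPa = 7 × 10¹⁰ Pa
Substitute:
  delta = (41000 × 1.8^3) / (3 × (7 × 10¹⁰) × 0.00049)
  delta = 0.002324 m
Convert: delta = 0.002324 m = 2.324 mm
Final answer: delta = 2.324 mm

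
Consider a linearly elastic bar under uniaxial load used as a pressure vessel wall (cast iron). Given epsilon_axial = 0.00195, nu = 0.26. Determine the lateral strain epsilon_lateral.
Model: a linearly elastic bar under uniaxial load, so epsilon_lateral = -nu·epsilon_axial.
Substitute:
  epsilon_lateral = -(0.26 × 0.00195)
  epsilon_lateral = -0.000507
Final answer: epsilon_lateral = -0.000507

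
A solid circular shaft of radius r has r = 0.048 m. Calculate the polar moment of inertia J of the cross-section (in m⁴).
Model: a solid circular shaft of radius r, so J = (π·r^4) / 2.
Substitute:
  J = (π × 0.048^4) / 2
  J = 8.338 × 10⁻⁶ m⁴
Final answer: J = 8.338 × 10⁻⁶ m⁴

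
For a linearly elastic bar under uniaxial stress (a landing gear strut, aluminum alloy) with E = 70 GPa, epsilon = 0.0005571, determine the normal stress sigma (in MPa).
Model: a linearly elastic bar under uniaxial stress, so epsilon = sigma / E.
Solve for sigma: sigma = epsilon·E.
Convert to SI units:
  E = 70 GPa = 7 × 10¹⁰ Pa
Substitute:
  sigma = 0.0005571 × (7 × 10¹⁰)
  sigma = 3.9 × 10⁷ Pa
Convert: sigma = 3.9 × 10⁷ Pa = 39 MPa
Final answer: sigma = 39 MPa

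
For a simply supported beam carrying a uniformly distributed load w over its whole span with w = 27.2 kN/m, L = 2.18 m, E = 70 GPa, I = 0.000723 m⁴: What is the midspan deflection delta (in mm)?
Model: a simply supported beam carrying a uniformly distributed load w over its whole span, so delta = (5·w·L^4) / (384·E·I).
Convert to SI units:
  w = 27.2 kN/m = 27200 N/m
  E = 70 GPa = 7 × 10¹⁰ Pa
Substitute:
  delta = (5 × 27200 × 2.18^4) / (384 × (7 × 10¹⁰) × 0.000723)
  delta = 0.0001581 m
Convert: delta = 0.0001581 m = 0.1581 mm
Final answer: delta = 0.1581 mm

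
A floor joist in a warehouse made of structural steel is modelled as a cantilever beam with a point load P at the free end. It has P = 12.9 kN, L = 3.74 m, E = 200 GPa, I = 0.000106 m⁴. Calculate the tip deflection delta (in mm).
Model: a cantilever beam with a point load P at the free end, so delta = (P·L^3) / (3·E·I).
Convert to SI units:
  P = 12.9 kN = 12900 N
  E = 200 GPa = 2 × 10¹¹ Pa
Substitute:
  delta = (12900 × 3.74^3) / (3 × (2 × 10¹¹) × 0.000106)
  delta = 0.01061 m
Convert: delta = 0.01061 m = 10.61 mm
Final answer: delta = 10.61 mm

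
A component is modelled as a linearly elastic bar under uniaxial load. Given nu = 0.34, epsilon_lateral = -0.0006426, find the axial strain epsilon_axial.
Model: a linearly elastic bar under uniaxial load, so epsilon_lateral = -nu·epsilon_axial.
Solve for epsilon_axial: epsilon_axial = -epsilon_lateral / nu.
Substitute:
  epsilon_axial = -(-0.0006426) / 0.34
  epsilon_axial = 0.00189
Final answer: epsilon_axial = 0.00189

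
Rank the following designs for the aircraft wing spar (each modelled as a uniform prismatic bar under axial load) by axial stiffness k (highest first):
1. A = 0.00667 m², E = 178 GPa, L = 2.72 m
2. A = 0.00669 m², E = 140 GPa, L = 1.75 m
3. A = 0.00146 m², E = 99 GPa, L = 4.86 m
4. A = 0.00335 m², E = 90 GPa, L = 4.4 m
Model: a uniform prismatic bar under axial load, so k = (A·E) / L (SI units).
  Case 1: k = (0.00667 × (1.78 × 10¹¹)) / 2.72 = 4.365 × 10⁸ N/m = 436.5 MN/m
  Case 2: k = (0.00669 × (1.4 × 10¹¹)) / 1.75 = 5.352 × 10⁸ N/m = 535.2 MN/m
  Case 3: k = (0.00146 × (9.9 × 10¹⁰)) / 4.86 = 2.974 × 10⁷ N/m = 29.74 MN/m
  Case 4: k = (0.00335 × (9 × 10¹⁰)) / 4.4 = 6.852 × 10⁷ N/m = 68.52 MN/m
Ordering: 535.2 MN/m (case 2) > 436.5 MN/m (case 1) > 68.52 MN/m (case 4) > 29.74 MN/m (case 3)
Final answer: 2, 1, 4, 3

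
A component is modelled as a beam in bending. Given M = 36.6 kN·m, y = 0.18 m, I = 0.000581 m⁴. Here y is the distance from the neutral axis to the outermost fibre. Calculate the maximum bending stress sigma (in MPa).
Model: a beam in bending, so sigma = (M·y) / I.
Convert to SI units:
  M = 36.6 kN·m = 36600 N·m
Substitute:
  sigma = (36600 × 0.18) / 0.000581
  sigma = 1.134 × 10⁷ Pa
Convert: sigma = 1.134 × 10⁷ Pa = 11.34 MPa
Final answer: sigma = 11.34 MPa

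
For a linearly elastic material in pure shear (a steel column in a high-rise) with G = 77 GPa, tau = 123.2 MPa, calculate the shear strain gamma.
Model: a linearly elastic material in pure shear, so tau = G·gamma.
Solve for gamma: gamma = tau / G.
Convert to SI units:
  G = 77 GPa = 7.7 × 10¹⁰ Pa
  tau = 123.2 MPa = 1.232 × 10⁸ Pa
Substitute:
  gamma = (1.232 × 10⁸) / (7.7 × 10¹⁰)
  gamma = 0.0016
Final answer: gamma = 0.0016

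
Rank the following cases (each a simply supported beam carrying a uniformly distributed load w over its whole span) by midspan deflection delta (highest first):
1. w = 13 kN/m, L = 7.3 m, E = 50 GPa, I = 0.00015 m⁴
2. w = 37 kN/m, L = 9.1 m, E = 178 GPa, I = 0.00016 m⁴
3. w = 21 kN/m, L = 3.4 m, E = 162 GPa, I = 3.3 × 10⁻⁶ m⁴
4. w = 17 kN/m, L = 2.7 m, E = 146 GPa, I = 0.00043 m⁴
Model: a simply supported beam carrying a uniformly distributed load w over its whole span, so delta = (5·w·L^4) / (384·E·I) (SI units).
  Case 1: delta = (5 × 13000 × 7.3^4) / (384 × (5 × 10¹⁰) × 0.00015) = 0.06409 m = 64.09 mm
  Case 2: delta = (5 × 37000 × 9.1^4) / (384 × (1.78 × 10¹¹) × 0.00016) = 0.116 m = 116 mm
  Case 3: delta = (5 × 21000 × 3.4^4) / (384 × (1.62 × 10¹¹) × (3.3 × 10⁻⁶)) = 0.06835 m = 68.35 mm
  Case 4: delta = (5 × 17000 × 2.7^4) / (384 × (1.46 × 10¹¹) × 0.00043) = 0.0001874 m = 0.1874 mm
Ordering: 116 mm (case 2) > 68.35 mm (case 3) > 64.09 mm (case 1) > 0.1874 mm (case 4)
Final answer: 2, 3, 1, 4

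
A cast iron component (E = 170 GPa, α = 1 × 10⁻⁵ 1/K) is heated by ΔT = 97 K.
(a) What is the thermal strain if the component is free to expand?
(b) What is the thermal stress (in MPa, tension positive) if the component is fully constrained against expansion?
(a) Free thermal strain ε_th = α·ΔT = (1 × 10⁻⁵) × 97 = 0.00097
(b) Fully constrained, the expansion is suppressed, so σ = -E·α·ΔT. Convert E = 170 GPa = 1.7 × 10¹¹ Pa.
  σ = -(1.7 × 10¹¹) × (1 × 10⁻⁵) × 97 = -1.649 × 10⁸ Pa = -164.9 MPa (compressive)
Final answer: (a) ε_th = 0.00097, (b) σ = -164.9 MPa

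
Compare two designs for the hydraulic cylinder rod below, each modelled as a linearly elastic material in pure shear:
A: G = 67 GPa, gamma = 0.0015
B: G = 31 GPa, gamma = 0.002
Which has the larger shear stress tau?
Model: a linearly elastic material in pure shear, so tau = G·gamma (SI units).
  A: tau = (6.7 × 10¹⁰) × 0.0015 = 1.005 × 10⁸ Pa = 100.5 MPa
  B: tau = (3.1 × 10¹⁰) × 0.002 = 6.2 × 10⁷ Pa = 62 MPa
100.5 MPa > 62 MPa, so A is larger.
Final answer: A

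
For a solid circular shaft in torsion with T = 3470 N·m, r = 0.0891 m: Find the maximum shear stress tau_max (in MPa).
Model: a solid circular shaft in torsion, so tau_max = (2·T) / (π·r^3).
Substitute:
  tau_max = (2 × 3470) / (π × 0.0891^3)
  tau_max = 3.123 × 10⁶ Pa
Convert: tau_max = 3.123 × 10⁶ Pa = 3.123 MPa
Final answer: tau_max = 3.123 MPa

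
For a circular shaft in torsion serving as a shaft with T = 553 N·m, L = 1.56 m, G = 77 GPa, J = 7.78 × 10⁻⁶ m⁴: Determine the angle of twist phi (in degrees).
Model: a circular shaft in torsion, so phi = (T·L) / (G·J).
Convert to SI units:
  G = 77 GPa = 7.7 × 10¹⁰ Pa
Substitute:
  phi = (553 × 1.56) / ((7.7 × 10¹⁰) × (7.78 × 10⁻⁶))
  phi = 0.00144 rad
Convert to degrees: phi = 0.00144 × 180/π = 0.08251°
Final answer: phi = 0.08251°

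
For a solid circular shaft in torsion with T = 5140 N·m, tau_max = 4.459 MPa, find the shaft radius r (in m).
Model: a solid circular shaft in torsion, so tau_max = (2·T) / (π·r^3).
Solve for r: r = ((2·T) / (π·tau_max))^(1/3).
Convert to SI units:
  tau_max = 4.459 MPa = 4.459 × 10⁶ Pa
Substitute:
  r = ((2 × 5140) / (π × (4.459 × 10⁶)))^(1/3)
  r = 0.0902 m
Final answer: r = 0.0902 m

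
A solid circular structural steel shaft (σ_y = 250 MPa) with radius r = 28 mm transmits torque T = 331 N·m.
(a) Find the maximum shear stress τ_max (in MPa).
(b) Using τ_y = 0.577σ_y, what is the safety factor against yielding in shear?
(a) For a solid circular shaft, τ_max = T·r/J with J = π·r^4/2, i.e. τ_max = 2·T / (π·r^3). Convert r = 28 mm = 0.028 m.
  τ_max = (2 × 331) / (π × 0.028^3) = 9.599 × 10⁶ Pa = 9.599 MPa
(b) τ_y = 0.577 × 250 = 144.25 MPa
  SF = τ_y/τ_max = 144.25 / 9.599 = 15.03
Final answer: (a) τ_max = 9.599 MPa, (b) SF = 15.03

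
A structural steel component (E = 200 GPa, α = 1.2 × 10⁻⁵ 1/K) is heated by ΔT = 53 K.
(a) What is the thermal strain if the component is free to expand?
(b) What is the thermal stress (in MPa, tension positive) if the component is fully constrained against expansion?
(a) Free thermal strain ε_th = α·ΔT = (1.2 × 10⁻⁵) × 53 = 0.000636
(b) Fully constrained, the expansion is suppressed, so σ = -E·α·ΔT. Convert E = 200 GPa = 2 × 10¹¹ Pa.
  σ = -(2 × 10¹¹) × (1.2 × 10⁻⁵) × 53 = -1.272 × 10⁸ Pa = -127.2 MPa (compressive)
Final answer: (a) ε_th = 0.000636, (b) σ = -127.2 MPa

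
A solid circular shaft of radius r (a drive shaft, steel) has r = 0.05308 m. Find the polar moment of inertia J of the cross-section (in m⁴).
Model: a solid circular shaft of radius r, so J = (π·r^4) / 2.
Substitute:
  J = (π × 0.05308^4) / 2
  J = 1.247 × 10⁻⁵ m⁴
Final answer: J = 1.247 × 10⁻⁵ m⁴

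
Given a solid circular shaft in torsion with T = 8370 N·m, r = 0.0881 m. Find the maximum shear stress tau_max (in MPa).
Model: a solid circular shaft in torsion, so tau_max = (2·T) / (π·r^3).
Substitute:
  tau_max = (2 × 8370) / (π × 0.0881^3)
  tau_max = 7.793 × 10⁶ Pa
Convert: tau_max = 7.793 × 10⁶ Pa = 7.793 MPa
Final answer: tau_max = 7.793 MPa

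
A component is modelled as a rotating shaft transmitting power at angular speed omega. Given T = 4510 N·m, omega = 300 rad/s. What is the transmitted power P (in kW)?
Model: a rotating shaft transmitting power at angular speed omega, so P = T·omega.
Substitute:
  P = 4510 × 300
  P = 1.353 × 10⁶ W
Convert: P = 1.353 × 10⁶ W = 1353 kW
Final answer: P = 1353 kW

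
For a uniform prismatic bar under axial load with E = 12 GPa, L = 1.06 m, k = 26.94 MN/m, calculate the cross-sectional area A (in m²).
Model: a uniform prismatic bar under axial load, so k = (A·E) / L.
Solve for A: A = (k·L) / E.
Convert to SI units:
  E = 12 GPa = 1.2 × 10¹⁰ Pa
  k = 26.94 MN/m = 2.694 × 10⁷ N/m
Substitute:
  A = ((2.694 × 10⁷) × 1.06) / (1.2 × 10¹⁰)
  A = 0.00238 m²
Final answer: A = 0.00238 m²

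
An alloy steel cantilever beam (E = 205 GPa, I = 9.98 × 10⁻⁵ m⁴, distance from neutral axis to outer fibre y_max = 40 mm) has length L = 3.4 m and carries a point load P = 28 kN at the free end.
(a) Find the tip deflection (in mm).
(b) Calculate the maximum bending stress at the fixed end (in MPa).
(a) Tip deflection of a cantilever with an end point load: δ = P·L^3 / (3·E·I). Convert P = 28 kN = 28000 N, E = 205 GPa = 2.05 × 10¹¹ Pa.
  δ = (28000 × 3.4^3) / (3 × (2.05 × 10¹¹) × (9.98 × 10⁻⁵)) = 0.01793 m = 17.93 mm
(b) Maximum bending moment at the fixed end: M = P·L = 28000 × 3.4 = 95200 N·m. Convert y_max = 40 mm = 0.04 m.
  σ = M·y_max / I = (95200 × 0.04) / (9.98 × 10⁻⁵) = 3.816 × 10⁷ Pa = 38.16 MPa
Final answer: (a) δ = 17.93 mm, (b) σ = 38.16 MPa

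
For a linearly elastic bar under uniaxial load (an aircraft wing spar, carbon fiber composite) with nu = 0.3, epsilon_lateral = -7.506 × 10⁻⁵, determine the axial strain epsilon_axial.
Model: a linearly elastic bar under uniaxial load, so epsilon_lateral = -nu·epsilon_axial.
Solve for epsilon_axial: epsilon_axial = -epsilon_lateral / nu.
Substitute:
  epsilon_axial = -(-7.506 × 10⁻⁵) / 0.3
  epsilon_axial = 0.0002502
Final answer: epsilon_axial = 0.0002502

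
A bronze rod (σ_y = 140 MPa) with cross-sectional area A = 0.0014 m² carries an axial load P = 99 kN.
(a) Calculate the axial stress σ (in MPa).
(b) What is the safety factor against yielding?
(a) Axial stress σ = P/A. Convert P = 99 kN = 99000 N.
  σ = 99000 / 0.0014 = 7.071 × 10⁷ Pa = 70.71 MPa
(b) Safety factor SF = σ_y/σ = 140 / 70.71 = 1.98
Final answer: (a) σ = 70.71 MPa, (b) SF = 1.98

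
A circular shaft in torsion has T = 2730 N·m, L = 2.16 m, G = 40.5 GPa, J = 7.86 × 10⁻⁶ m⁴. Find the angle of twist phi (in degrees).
Model: a circular shaft in torsion, so phi = (T·L) / (G·J).
Convert to SI units:
  G = 40.5 GPa = 4.05 × 10¹⁰ Pa
Substitute:
  phi = (2730 × 2.16) / ((4.05 × 10¹⁰) × (7.86 × 10⁻⁶))
  phi = 0.01852 rad
Convert to degrees: phi = 0.01852 × 180/π = 1.061°
Final answer: phi = 1.061°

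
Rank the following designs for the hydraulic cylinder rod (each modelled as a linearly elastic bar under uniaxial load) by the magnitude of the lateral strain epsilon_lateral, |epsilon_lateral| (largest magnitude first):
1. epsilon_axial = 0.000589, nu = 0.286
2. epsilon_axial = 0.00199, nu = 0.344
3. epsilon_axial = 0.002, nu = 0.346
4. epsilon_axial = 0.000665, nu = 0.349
Model: a linearly elastic bar under uniaxial load, so epsilon_lateral = -nu·epsilon_axial (SI units).
  Case 1: epsilon_lateral = -(0.286 × 0.000589) = -0.0001685
  Case 2: epsilon_lateral = -(0.344 × 0.00199) = -0.0006846
  Case 3: epsilon_lateral = -(0.346 × 0.002) = -0.000692
  Case 4: epsilon_lateral = -(0.349 × 0.000665) = -0.0002321
Ordering by |epsilon_lateral|: 0.000692 (case 3) > 0.0006846 (case 2) > 0.0002321 (case 4) > 0.0001685 (case 1)
Final answer: 3, 2, 4, 1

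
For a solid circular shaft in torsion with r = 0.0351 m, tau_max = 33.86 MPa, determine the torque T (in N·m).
Model: a solid circular shaft in torsion, so tau_max = (2·T) / (π·r^3).
Solve for T: T = (π·tau_max·r^3) / 2.
Convert to SI units:
  tau_max = 33.86 MPa = 3.386 × 10⁷ Pa
Substitute:
  T = (π × (3.386 × 10⁷) × 0.0351^3) / 2
  T = 2300 N·m
Final answer: T = 2300 N·m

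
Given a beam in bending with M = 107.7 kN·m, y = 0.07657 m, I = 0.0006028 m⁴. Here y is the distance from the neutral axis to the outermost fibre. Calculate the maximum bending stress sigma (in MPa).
Model: a beam in bending, so sigma = (M·y) / I.
Convert to SI units:
  M = 107.7 kN·m = 107700 N·m
Substitute:
  sigma = (107700 × 0.07657) / 0.0006028
  sigma = 1.368 × 10⁷ Pa
Convert: sigma = 1.368 × 10⁷ Pa = 13.68 MPa
Final answer: sigma = 13.68 MPa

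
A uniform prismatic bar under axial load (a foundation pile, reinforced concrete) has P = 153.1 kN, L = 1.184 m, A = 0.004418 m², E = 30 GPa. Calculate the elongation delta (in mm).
Model: a uniform prismatic bar under axial load, so delta = (P·L) / (A·E).
Convert to SI units:
  P = 153.1 kN = 153100 N
  E = 30 GPa = 3 × 10¹⁰ Pa
Substitute:
  delta = (153100 × 1.184) / (0.004418 × (3 × 10¹⁰))
  delta = 0.001368 m
Convert: delta = 0.001368 m = 1.368 mm
Final answer: delta = 1.368 mm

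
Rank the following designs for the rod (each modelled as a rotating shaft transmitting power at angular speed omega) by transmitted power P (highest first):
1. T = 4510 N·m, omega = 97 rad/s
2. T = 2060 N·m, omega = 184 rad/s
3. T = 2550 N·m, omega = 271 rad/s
Model: a rotating shaft transmitting power at angular speed omega, so P = T·omega (SI units).
  Case 1: P = 4510 × 97 = 437500 W = 437.5 kW
  Case 2: P = 2060 × 184 = 379000 W = 379 kW
  Case 3: P = 2550 × 271 = 691000 W = 691 kW
Ordering: 691 kW (case 3) > 437.5 kW (case 1) > 379 kW (case 2)
Final answer: 3, 1, 2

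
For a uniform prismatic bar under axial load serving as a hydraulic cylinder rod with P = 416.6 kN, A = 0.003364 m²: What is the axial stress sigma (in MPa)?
Model: a uniform prismatic bar under axial load, so sigma = P / A.
Convert to SI units:
  P = 416.6 kN = 416600 N
Substitute:
  sigma = 416600 / 0.003364
  sigma = 1.238 × 10⁸ Pa
Convert: sigma = 1.238 × 10⁸ Pa = 123.8 MPa
Final answer: sigma = 123.8 MPa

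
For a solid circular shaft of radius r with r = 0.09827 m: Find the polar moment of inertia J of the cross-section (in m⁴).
Model: a solid circular shaft of radius r, so J = (π·r^4) / 2.
Substitute:
  J = (π × 0.09827^4) / 2
  J = 0.0001465 m⁴
Final answer: J = 0.0001465 m⁴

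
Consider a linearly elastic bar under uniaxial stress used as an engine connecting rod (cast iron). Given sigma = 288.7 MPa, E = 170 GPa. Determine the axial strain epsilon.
Model: a linearly elastic bar under uniaxial stress, so epsilon = sigma / E.
Convert to SI units:
  sigma = 288.7 MPa = 2.887 × 10⁸ Pa
  E = 170 GPa = 1.7 × 10¹¹ Pa
Substitute:
  epsilon = (2.887 × 10⁸) / (1.7 × 10¹¹)
  epsilon = 0.001698
Final answer: epsilon = 0.001698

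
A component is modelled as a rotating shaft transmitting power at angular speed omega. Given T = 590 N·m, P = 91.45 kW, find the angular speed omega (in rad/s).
Model: a rotating shaft transmitting power at angular speed omega, so P = T·omega.
Solve for omega: omega = P / T.
Convert to SI units:
  P = 91.45 kW = 91450 W
Substitute:
  omega = 91450 / 590
  omega = 155 rad/s
Final answer: omega = 155 rad/s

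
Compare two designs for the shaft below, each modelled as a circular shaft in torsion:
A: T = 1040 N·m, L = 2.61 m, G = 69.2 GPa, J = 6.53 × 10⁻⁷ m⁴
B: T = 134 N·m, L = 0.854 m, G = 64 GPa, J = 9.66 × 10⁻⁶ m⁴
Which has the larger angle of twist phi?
Model: a circular shaft in torsion, so phi = (T·L) / (G·J) (SI units).
  A: phi = (1040 × 2.61) / ((6.92 × 10¹⁰) × (6.53 × 10⁻⁷)) = 0.06007 rad = 3.442°
  B: phi = (134 × 0.854) / ((6.4 × 10¹⁰) × (9.66 × 10⁻⁶)) = 0.0001851 rad = 0.01061°
3.442° > 0.01061°, so A is larger.
Final answer: A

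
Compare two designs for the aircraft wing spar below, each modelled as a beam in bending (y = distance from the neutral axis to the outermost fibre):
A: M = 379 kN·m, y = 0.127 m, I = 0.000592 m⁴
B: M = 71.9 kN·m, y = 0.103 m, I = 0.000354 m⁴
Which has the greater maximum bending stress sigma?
Model: a beam in bending (y = distance from the neutral axis to the outermost fibre), so sigma = (M·y) / I (SI units).
  A: sigma = (379000 × 0.127) / 0.000592 = 8.131 × 10⁷ Pa = 81.31 MPa
  B: sigma = (71900 × 0.103) / 0.000354 = 2.092 × 10⁷ Pa = 20.92 MPa
81.31 MPa > 20.92 MPa, so A is larger.
Final answer: A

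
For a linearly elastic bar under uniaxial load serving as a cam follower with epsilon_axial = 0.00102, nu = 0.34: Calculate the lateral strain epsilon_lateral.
Model: a linearly elastic bar under uniaxial load, so epsilon_lateral = -nu·epsilon_axial.
Substitute:
  epsilon_lateral = -(0.34 × 0.00102)
  epsilon_lateral = -0.0003468
Final answer: epsilon_lateral = -0.0003468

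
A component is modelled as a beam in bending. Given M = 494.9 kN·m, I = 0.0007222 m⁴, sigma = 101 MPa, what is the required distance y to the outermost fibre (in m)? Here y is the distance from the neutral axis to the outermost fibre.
Model: a beam in bending, so sigma = (M·y) / I.
Solve for y: y = (sigma·I) / M.
Convert to SI units:
  M = 494.9 kN·m = 494900 N·m
  sigma = 101 MPa = 1.01 × 10⁸ Pa
Substitute:
  y = ((1.01 × 10⁸) × 0.0007222) / 494900
  y = 0.1474 m
Final answer: y = 0.1474 m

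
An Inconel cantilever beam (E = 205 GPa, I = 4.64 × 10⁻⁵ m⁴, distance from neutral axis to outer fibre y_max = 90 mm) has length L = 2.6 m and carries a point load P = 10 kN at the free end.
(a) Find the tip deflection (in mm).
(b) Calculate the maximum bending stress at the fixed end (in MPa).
(a) Tip deflection of a cantilever with an end point load: δ = P·L^3 / (3·E·I). Convert P = 10 kN = 10000 N, E = 205 GPa = 2.05 × 10¹¹ Pa.
  δ = (10000 × 2.6^3) / (3 × (2.05 × 10¹¹) × (4.64 × 10⁻⁵)) = 0.006159 m = 6.159 mm
(b) Maximum bending moment at the fixed end: M = P·L = 10000 × 2.6 = 26000 N·m. Convert y_max = 90 mm = 0.09 m.
  σ = M·y_max / I = (26000 × 0.09) / (4.64 × 10⁻⁵) = 5.043 × 10⁷ Pa = 50.43 MPa
Final answer: (a) δ = 6.159 mm, (b) σ = 50.43 MPa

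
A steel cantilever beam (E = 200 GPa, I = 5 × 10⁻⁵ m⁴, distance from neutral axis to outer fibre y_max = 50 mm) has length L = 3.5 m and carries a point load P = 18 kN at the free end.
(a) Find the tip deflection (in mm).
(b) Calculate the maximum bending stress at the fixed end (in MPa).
(a) Tip deflection of a cantilever with an end point load: δ = P·L^3 / (3·E·I). Convert P = 18 kN = 18000 N, E = 200 GPa = 2 × 10¹¹ Pa.
  δ = (18000 × 3.5^3) / (3 × (2 × 10¹¹) × (5 × 10⁻⁵)) = 0.02573 m = 25.73 mm
(b) Maximum bending moment at the fixed end: M = P·L = 18000 × 3.5 = 63000 N·m. Convert y_max = 50 mm = 0.05 m.
  σ = M·y_max / I = (63000 × 0.05) / (5 × 10⁻⁵) = 6.3 × 10⁷ Pa = 63 MPa
Final answer: (a) δ = 25.73 mm, (b) σ = 63 MPa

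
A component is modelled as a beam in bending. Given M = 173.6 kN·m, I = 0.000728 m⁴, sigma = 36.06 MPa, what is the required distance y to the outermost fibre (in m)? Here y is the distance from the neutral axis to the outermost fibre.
Model: a beam in bending, so sigma = (M·y) / I.
Solve for y: y = (sigma·I) / M.
Convert to SI units:
  M = 173.6 kN·m = 173600 N·m
  sigma = 36.06 MPa = 3.606 × 10⁷ Pa
Substitute:
  y = ((3.606 × 10⁷) × 0.000728) / 173600
  y = 0.1512 m
Final answer: y = 0.1512 m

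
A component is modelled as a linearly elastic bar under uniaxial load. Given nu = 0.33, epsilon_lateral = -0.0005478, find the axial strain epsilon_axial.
Model: a linearly elastic bar under uniaxial load, so epsilon_lateral = -nu·epsilon_axial.
Solve for epsilon_axial: epsilon_axial = -epsilon_lateral / nu.
Substitute:
  epsilon_axial = -(-0.0005478) / 0.33
  epsilon_axial = 0.00166
Final answer: epsilon_axial = 0.00166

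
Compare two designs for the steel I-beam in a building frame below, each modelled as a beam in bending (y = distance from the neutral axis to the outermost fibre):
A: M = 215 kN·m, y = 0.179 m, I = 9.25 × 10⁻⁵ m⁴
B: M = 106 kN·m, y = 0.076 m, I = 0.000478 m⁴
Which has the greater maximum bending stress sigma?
Model: a beam in bending (y = distance from the neutral axis to the outermost fibre), so sigma = (M·y) / I (SI units).
  A: sigma = (215000 × 0.179) / (9.25 × 10⁻⁵) = 4.161 × 10⁸ Pa = 416.1 MPa
  B: sigma = (106000 × 0.076) / 0.000478 = 1.685 × 10⁷ Pa = 16.85 MPa
416.1 MPa > 16.85 MPa, so A is larger.
Final answer: A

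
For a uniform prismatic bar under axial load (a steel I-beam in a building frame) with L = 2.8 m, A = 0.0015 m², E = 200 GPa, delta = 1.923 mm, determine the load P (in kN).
Model: a uniform prismatic bar under axial load, so delta = (P·L) / (A·E).
Solve for P: P = (delta·A·E) / L.
Convert to SI units:
  E = 200 GPa = 2 × 10¹¹ Pa
  delta = 1.923 mm = 0.001923 m
Substitute:
  P = (0.001923 × 0.0015 × (2 × 10¹¹)) / 2.8
  P = 206000 N
Convert: P = 206000 N = 206 kN
Final answer: P = 206 kN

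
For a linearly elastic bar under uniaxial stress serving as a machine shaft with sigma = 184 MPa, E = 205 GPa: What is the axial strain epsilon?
Model: a linearly elastic bar under uniaxial stress, so epsilon = sigma / E.
Convert to SI units:
  sigma = 184 MPa = 1.84 × 10⁸ Pa
  E = 205 GPa = 2.05 × 10¹¹ Pa
Substitute:
  epsilon = (1.84 × 10⁸) / (2.05 × 10¹¹)
  epsilon = 0.0008976
Final answer: epsilon = 0.0008976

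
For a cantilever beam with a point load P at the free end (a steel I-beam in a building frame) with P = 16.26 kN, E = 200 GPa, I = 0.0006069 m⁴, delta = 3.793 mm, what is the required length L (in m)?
Model: a cantilever beam with a point load P at the free end, so delta = (P·L^3) / (3·E·I).
Solve for L: L = ((3·delta·E·I) / P)^(1/3).
Convert to SI units:
  P = 16.26 kN = 16260 N
  E = 200 GPa = 2 × 10¹¹ Pa
  delta = 3.793 mm = 0.003793 m
Substitute:
  L = ((3 × 0.003793 × (2 × 10¹¹) × 0.0006069) / 16260)^(1/3)
  L = 4.396 m
Final answer: L = 4.396 m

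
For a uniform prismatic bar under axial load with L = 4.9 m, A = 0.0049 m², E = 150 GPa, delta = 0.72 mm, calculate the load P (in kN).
Model: a uniform prismatic bar under axial load, so delta = (P·L) / (A·E).
Solve for P: P = (delta·A·E) / L.
Convert to SI units:
  E = 150 GPa = 1.5 × 10¹¹ Pa
  delta = 0.72 mm = 0.00072 m
Substitute:
  P = (0.00072 × 0.0049 × (1.5 × 10¹¹)) / 4.9
  P = 108000 N
Convert: P = 108000 N = 108 kN
Final answer: P = 108 kN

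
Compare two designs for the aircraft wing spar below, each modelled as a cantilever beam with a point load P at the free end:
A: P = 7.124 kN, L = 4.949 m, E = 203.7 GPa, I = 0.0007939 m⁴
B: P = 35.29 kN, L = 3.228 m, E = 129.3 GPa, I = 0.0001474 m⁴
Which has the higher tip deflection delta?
Model: a cantilever beam with a point load P at the free end, so delta = (P·L^3) / (3·E·I) (SI units).
  A: delta = (7124 × 4.949^3) / (3 × (2.037 × 10¹¹) × 0.0007939) = 0.00178 m = 1.78 mm
  B: delta = (35290 × 3.228^3) / (3 × (1.293 × 10¹¹) × 0.0001474) = 0.02076 m = 20.76 mm
20.76 mm > 1.78 mm, so B is larger.
Final answer: B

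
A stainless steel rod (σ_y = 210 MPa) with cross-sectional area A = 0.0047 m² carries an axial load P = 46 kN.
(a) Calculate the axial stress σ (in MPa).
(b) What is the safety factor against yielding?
(a) Axial stress σ = P/A. Convert P = 46 kN = 46000 N.
  σ = 46000 / 0.0047 = 9.787 × 10⁶ Pa = 9.787 MPa
(b) Safety factor SF = σ_y/σ = 210 / 9.787 = 21.46
Final answer: (a) σ = 9.787 MPa, (b) SF = 21.46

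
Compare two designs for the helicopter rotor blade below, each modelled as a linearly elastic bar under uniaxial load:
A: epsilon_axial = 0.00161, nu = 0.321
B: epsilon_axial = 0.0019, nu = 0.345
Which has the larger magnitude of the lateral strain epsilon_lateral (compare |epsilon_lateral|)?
Model: a linearly elastic bar under uniaxial load, so epsilon_lateral = -nu·epsilon_axial (SI units).
  A: epsilon_lateral = -(0.321 × 0.00161) = -0.0005168
  B: epsilon_lateral = -(0.345 × 0.0019) = -0.0006555
|epsilon_lateral|: A = 0.0005168, B = 0.0006555, so B is larger in magnitude.
Final answer: B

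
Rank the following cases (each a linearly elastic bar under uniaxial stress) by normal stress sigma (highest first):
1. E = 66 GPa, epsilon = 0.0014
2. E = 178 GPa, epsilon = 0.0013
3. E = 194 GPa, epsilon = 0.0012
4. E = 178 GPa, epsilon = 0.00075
Model: a linearly elastic bar under uniaxial stress, so sigma = E·epsilon (SI units).
  Case 1: sigma = (6.6 × 10¹⁰) × 0.0014 = 9.24 × 10⁷ Pa = 92.4 MPa
  Case 2: sigma = (1.78 × 10¹¹) × 0.0013 = 2.314 × 10⁸ Pa = 231.4 MPa
  Case 3: sigma = (1.94 × 10¹¹) × 0.0012 = 2.328 × 10⁸ Pa = 232.8 MPa
  Case 4: sigma = (1.78 × 10¹¹) × 0.00075 = 1.335 × 10⁸ Pa = 133.5 MPa
Ordering: 232.8 MPa (case 3) > 231.4 MPa (case 2) > 133.5 MPa (case 4) > 92.4 MPa (case 1)
Final answer: 3, 2, 4, 1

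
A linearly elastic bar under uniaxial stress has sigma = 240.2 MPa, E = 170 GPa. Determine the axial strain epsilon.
Model: a linearly elastic bar under uniaxial stress, so epsilon = sigma / E.
Convert to SI units:
  sigma = 240.2 MPa = 2.402 × 10⁸ Pa
  E = 170 GPa = 1.7 × 10¹¹ Pa
Substitute:
  epsilon = (2.402 × 10⁸) / (1.7 × 10¹¹)
  epsilon = 0.001413
Final answer: epsilon = 0.001413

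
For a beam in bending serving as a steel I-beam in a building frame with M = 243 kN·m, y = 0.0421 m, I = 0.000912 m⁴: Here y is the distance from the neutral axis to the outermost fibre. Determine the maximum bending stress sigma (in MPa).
Model: a beam in bending, so sigma = (M·y) / I.
Convert to SI units:
  M = 243 kN·m = 243000 N·m
Substitute:
  sigma = (243000 × 0.0421) / 0.000912
  sigma = 1.122 × 10⁷ Pa
Convert: sigma = 1.122 × 10⁷ Pa = 11.22 MPa
Final answer: sigma = 11.22 MPa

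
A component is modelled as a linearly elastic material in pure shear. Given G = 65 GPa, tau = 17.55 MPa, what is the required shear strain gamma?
Model: a linearly elastic material in pure shear, so tau = G·gamma.
Solve for gamma: gamma = tau / G.
Convert to SI units:
  G = 65 GPa = 6.5 × 10¹⁰ Pa
  tau = 17.55 MPa = 1.755 × 10⁷ Pa
Substitute:
  gamma = (1.755 × 10⁷) / (6.5 × 10¹⁰)
  gamma = 0.00027
Final answer: gamma = 0.00027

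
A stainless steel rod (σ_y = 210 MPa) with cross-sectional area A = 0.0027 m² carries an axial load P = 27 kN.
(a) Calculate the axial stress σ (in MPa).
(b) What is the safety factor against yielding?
(a) Axial stress σ = P/A. Convert P = 27 kN = 27000 N.
  σ = 27000 / 0.0027 = 1 × 10⁷ Pa = 10 MPa
(b) Safety factor SF = σ_y/σ = 210 / 10 = 21
Final answer: (a) σ = 10 MPa, (b) SF = 21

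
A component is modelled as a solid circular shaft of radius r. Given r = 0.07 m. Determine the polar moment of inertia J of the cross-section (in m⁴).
Model: a solid circular shaft of radius r, so J = (π·r^4) / 2.
Substitute:
  J = (π × 0.07^4) / 2
  J = 3.771 × 10⁻⁵ m⁴
Final answer: J = 3.771 × 10⁻⁵ m⁴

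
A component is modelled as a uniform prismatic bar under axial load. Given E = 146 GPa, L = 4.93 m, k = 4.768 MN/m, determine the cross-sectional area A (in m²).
Model: a uniform prismatic bar under axial load, so k = (A·E) / L.
Solve for A: A = (k·L) / E.
Convert to SI units:
  E = 146 GPa = 1.46 × 10¹¹ Pa
  k = 4.768 MN/m = 4.768 × 10⁶ N/m
Substitute:
  A = ((4.768 × 10⁶) × 4.93) / (1.46 × 10¹¹)
  A = 0.000161 m²
Final answer: A = 0.000161 m²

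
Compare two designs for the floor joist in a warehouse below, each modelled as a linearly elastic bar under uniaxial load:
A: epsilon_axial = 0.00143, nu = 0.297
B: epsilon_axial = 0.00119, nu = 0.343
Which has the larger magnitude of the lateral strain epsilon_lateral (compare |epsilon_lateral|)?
Model: a linearly elastic bar under uniaxial load, so epsilon_lateral = -nu·epsilon_axial (SI units).
  A: epsilon_lateral = -(0.297 × 0.00143) = -0.0004247
  B: epsilon_lateral = -(0.343 × 0.00119) = -0.0004082
|epsilon_lateral|: A = 0.0004247, B = 0.0004082, so A is larger in magnitude.
Final answer: A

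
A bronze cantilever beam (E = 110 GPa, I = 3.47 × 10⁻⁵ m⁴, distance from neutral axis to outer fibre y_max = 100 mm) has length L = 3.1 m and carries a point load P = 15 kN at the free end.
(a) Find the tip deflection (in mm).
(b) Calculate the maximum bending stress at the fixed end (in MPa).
(a) Tip deflection of a cantilever with an end point load: δ = P·L^3 / (3·E·I). Convert P = 15 kN = 15000 N, E = 110 GPa = 1.1 × 10¹¹ Pa.
  δ = (15000 × 3.1^3) / (3 × (1.1 × 10¹¹) × (3.47 × 10⁻⁵)) = 0.03902 m = 39.02 mm
(b) Maximum bending moment at the fixed end: M = P·L = 15000 × 3.1 = 46500 N·m. Convert y_max = 100 mm = 0.1 m.
  σ = M·y_max / I = (46500 × 0.1) / (3.47 × 10⁻⁵) = 1.34 × 10⁸ Pa = 134 MPa
Final answer: (a) δ = 39.02 mm, (b) σ = 134 MPa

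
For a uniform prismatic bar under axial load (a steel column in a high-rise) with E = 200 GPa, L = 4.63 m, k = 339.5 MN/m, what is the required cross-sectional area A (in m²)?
Model: a uniform prismatic bar under axial load, so k = (A·E) / L.
Solve for A: A = (k·L) / E.
Convert to SI units:
  E = 200 GPa = 2 × 10¹¹ Pa
  k = 339.5 MN/m = 3.395 × 10⁸ N/m
Substitute:
  A = ((3.395 × 10⁸) × 4.63) / (2 × 10¹¹)
  A = 0.007859 m²
Final answer: A = 0.007859 m²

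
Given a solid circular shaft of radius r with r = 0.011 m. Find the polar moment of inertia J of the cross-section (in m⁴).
Model: a solid circular shaft of radius r, so J = (π·r^4) / 2.
Substitute:
  J = (π × 0.011^4) / 2
  J = 2.3 × 10⁻⁸ m⁴
Final answer: J = 2.3 × 10⁻⁸ m⁴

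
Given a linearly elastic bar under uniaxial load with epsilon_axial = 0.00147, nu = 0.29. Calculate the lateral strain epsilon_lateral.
Model: a linearly elastic bar under uniaxial load, so epsilon_lateral = -nu·epsilon_axial.
Substitute:
  epsilon_lateral = -(0.29 × 0.00147)
  epsilon_lateral = -0.0004263
Final answer: epsilon_lateral = -0.0004263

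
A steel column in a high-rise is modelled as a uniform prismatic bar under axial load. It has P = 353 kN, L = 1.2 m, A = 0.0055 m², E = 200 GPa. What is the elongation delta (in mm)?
Model: a uniform prismatic bar under axial load, so delta = (P·L) / (A·E).
Convert to SI units:
  P = 353 kN = 353000 N
  E = 200 GPa = 2 × 10¹¹ Pa
Substitute:
  delta = (353000 × 1.2) / (0.0055 × (2 × 10¹¹))
  delta = 0.0003851 m
Convert: delta = 0.0003851 m = 0.3851 mm
Final answer: delta = 0.3851 mm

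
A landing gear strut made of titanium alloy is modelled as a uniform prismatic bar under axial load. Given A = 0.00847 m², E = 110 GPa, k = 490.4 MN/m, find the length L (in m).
Model: a uniform prismatic bar under axial load, so k = (A·E) / L.
Solve for L: L = (A·E) / k.
Convert to SI units:
  E = 110 GPa = 1.1 × 10¹¹ Pa
  k = 490.4 MN/m = 4.904 × 10⁸ N/m
Substitute:
  L = (0.00847 × (1.1 × 10¹¹)) / (4.904 × 10⁸)
  L = 1.9 m
Final answer: L = 1.9 m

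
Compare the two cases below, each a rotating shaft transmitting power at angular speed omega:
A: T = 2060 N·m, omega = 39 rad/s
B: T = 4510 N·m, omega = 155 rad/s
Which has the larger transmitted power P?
Model: a rotating shaft transmitting power at angular speed omega, so P = T·omega (SI units).
  A: P = 2060 × 39 = 80340 W = 80.34 kW
  B: P = 4510 × 155 = 699000 W = 699 kW
699 kW > 80.34 kW, so B is larger.
Final answer: B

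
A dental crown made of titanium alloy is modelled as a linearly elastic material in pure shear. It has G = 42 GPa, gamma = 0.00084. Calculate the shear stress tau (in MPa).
Model: a linearly elastic material in pure shear, so tau = G·gamma.
Convert to SI units:
  G = 42 GPa = 4.2 × 10¹⁰ Pa
Substitute:
  tau = (4.2 × 10¹⁰) × 0.00084
  tau = 3.528 × 10⁷ Pa
Convert: tau = 3.528 × 10⁷ Pa = 35.28 MPa
Final answer: tau = 35.28 MPa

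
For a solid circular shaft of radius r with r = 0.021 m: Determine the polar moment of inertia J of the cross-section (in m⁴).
Model: a solid circular shaft of radius r, so J = (π·r^4) / 2.
Substitute:
  J = (π × 0.021^4) / 2
  J = 3.055 × 10⁻⁷ m⁴
Final answer: J = 3.055 × 10⁻⁷ m⁴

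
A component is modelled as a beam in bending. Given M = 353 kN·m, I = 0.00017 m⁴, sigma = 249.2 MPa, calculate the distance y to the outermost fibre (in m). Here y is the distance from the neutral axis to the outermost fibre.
Model: a beam in bending, so sigma = (M·y) / I.
Solve for y: y = (sigma·I) / M.
Convert to SI units:
  M = 353 kN·m = 353000 N·m
  sigma = 249.2 MPa = 2.492 × 10⁸ Pa
Substitute:
  y = ((2.492 × 10⁸) × 0.00017) / 353000
  y = 0.12 m
Final answer: y = 0.12 m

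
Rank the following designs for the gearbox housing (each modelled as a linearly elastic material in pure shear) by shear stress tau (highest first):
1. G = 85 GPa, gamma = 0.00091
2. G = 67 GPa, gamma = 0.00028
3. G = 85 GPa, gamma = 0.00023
Model: a linearly elastic material in pure shear, so tau = G·gamma (SI units).
  Case 1: tau = (8.5 × 10¹⁰) × 0.00091 = 7.735 × 10⁷ Pa = 77.35 MPa
  Case 2: tau = (6.7 × 10¹⁰) × 0.00028 = 1.876 × 10⁷ Pa = 18.76 MPa
  Case 3: tau = (8.5 × 10¹⁰) × 0.00023 = 1.955 × 10⁷ Pa = 19.55 MPa
Ordering: 77.35 MPa (case 1) > 19.55 MPa (case 3) > 18.76 MPa (case 2)
Final answer: 1, 3, 2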